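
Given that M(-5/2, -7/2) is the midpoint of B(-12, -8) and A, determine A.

Using the midpoint formula: M = ((x1 + x2)/2, (y1 + y2)/2)
We know M = (-5/2, -7/2) and B = (-12, -8)
For x: -5/2 = (-12 + x2)/2, so x2 = 2*-5/2 - -12 = 7
For y: -7/2 = (-8 + y2)/2, so y2 = 2*-7/2 - -8 = 1
A = (7, 1)

(7, 1)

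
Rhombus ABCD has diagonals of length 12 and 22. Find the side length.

In a rhombus, the diagonals bisect each other perpendicularly, creating four congruent right triangles.
Each triangle has legs 6 (half of 12) and 11 (half of 22).
The hypotenuse of each right triangle is a side of the rhombus:
side = sqrt(6^2 + 11^2) = sqrt(157)

sqrt(157)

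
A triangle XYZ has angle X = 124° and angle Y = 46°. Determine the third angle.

angle Z = 180 - 124 - 46 = 10 degrees.

10 degrees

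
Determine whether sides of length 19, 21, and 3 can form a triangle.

Check all three triangle inequalities:
19 + 21 = 40 > 3 ✓
19 + 3 = 22 > 21 ✓
21 + 3 = 24 > 19 ✓
All conditions hold, so these sides form a valid triangle.

Yes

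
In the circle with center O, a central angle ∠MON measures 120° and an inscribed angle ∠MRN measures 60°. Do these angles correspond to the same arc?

By the inscribed angle theorem, if both angles subtend the same arc, the inscribed angle must be half the central angle.
Half of 120° = 60°, which equals the given inscribed angle of 60°.
Therefore, yes, they correspond to the same arc.

Yes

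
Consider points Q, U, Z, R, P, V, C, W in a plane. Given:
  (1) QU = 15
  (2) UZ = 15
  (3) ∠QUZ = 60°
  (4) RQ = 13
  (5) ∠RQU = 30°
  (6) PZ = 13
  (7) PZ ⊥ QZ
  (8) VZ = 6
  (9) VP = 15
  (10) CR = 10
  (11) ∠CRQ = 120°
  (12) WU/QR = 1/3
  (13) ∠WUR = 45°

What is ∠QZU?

Step 1: By the law of cosines on triangle ZUQ: ZQ² = 15² + 15² − 2·15·15·cos(60°) = 225, so ZQ = 15.
Step 2: By the inverse law of cosines on triangle QZU: cos(∠QZU) = (15² + 15² − 15²) / (2·15·15) = 225/450 = 0.5, so ∠QZU = 60°.

Therefore, the measure of angle ∠QZU = 60°.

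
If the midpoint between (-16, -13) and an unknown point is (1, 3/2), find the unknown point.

Using the midpoint formula: M = ((x1 + x2)/2, (y1 + y2)/2)
We know M = (1, 3/2) and Q = (-16, -13)
For x: 1 = (-16 + x2)/2, so x2 = 2*1 - -16 = 18
For y: 3/2 = (-13 + y2)/2, so y2 = 2*3/2 - -13 = 16
P = (18, 16)

(18, 16)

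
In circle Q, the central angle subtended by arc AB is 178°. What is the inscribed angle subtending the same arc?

Inscribed angle = 178° / 2 = 89° (inscribed angle theorem).

89°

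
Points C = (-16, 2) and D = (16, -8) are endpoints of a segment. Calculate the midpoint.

The midpoint is the point halfway along the segment.
Move half the horizontal distance: -16 + (16 - -16)/2 = -16 + 32/2 = 0
Move half the vertical distance: 2 + (-8 - 2)/2 = 2 + -10/2 = -3
Midpoint = (0, -3)

(0, -3)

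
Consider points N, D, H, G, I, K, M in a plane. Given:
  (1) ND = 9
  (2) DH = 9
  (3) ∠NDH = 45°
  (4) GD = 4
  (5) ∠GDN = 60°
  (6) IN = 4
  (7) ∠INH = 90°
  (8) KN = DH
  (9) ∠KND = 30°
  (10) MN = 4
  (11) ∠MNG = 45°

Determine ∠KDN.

From the given relations: KN = DH = 9.
Step 1: By the law of cosines on triangle DNK: DK² = 9² + 9² − 2·9·9·cos(30°) = 21.7, so DK ≈ 4.66.
Step 2: By the inverse law of cosines on triangle KDN: cos(∠KDN) = (4.66² + 9² − 9²) / (2·4.66·9) = 21.7/83.86 = 0.2588, so ∠KDN = 75°.

Therefore, the measure of angle ∠KDN = 75°.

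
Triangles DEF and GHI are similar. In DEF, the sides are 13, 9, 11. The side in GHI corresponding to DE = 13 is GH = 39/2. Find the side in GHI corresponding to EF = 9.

Since the triangles are similar, the ratio of corresponding sides is constant.
Scale factor k = GH / DE = 39/2 / 13 = 3/2
HI = k * EF = 3/2 * 9 = 27/2

27/2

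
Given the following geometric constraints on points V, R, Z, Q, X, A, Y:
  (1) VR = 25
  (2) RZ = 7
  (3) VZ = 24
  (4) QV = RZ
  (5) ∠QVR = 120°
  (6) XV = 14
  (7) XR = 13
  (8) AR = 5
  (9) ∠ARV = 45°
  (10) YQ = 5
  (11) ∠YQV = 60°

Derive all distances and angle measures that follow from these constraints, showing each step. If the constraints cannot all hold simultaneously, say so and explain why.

The constraints are consistent.

From the given relations:
  QV = RZ = 7

Step 1: From VR = 25, RA = 5, and ∠VRA = 45°, by the law of cosines:
  VA² = VR² + RA² - 2·VR·RA·cos(45°) = 625 + 25 - 176.8 = 473.2
  VA ≈ 21.75

Step 2: From VQ = 7, QY = 5, and ∠VQY = 60°, by the law of cosines:
  VY² = VQ² + QY² - 2·VQ·QY·cos(60°) = 49 + 25 - 35 = 39
  VY = √39

Step 3: From RV = 25, VQ = 7, and ∠RVQ = 120°, by the law of cosines:
  RQ² = RV² + VQ² - 2·RV·VQ·cos(120°) = 625 + 49 + 175 = 849
  RQ ≈ 29.14

Step 4: From VR = 25, VX = 14, RX = 13, by the inverse law of cosines:
  cos(∠RVX) = (VR² + VX² - RX²) / (2·VR·VX)
  ∠RVX = 21.34°

Step 5: From VR = 25, VZ = 24, RZ = 7, by the inverse law of cosines:
  cos(∠RVZ) = (VR² + VZ² - RZ²) / (2·VR·VZ)
  ∠RVZ = 16.26°

Step 6: From RV = 25, RX = 13, VX = 14, by the inverse law of cosines:
  cos(∠VRX) = (RV² + RX² - VX²) / (2·RV·RX)
  ∠VRX = 23.07°

Step 7: From RV = 25, RZ = 7, VZ = 24, by the inverse law of cosines:
  cos(∠VRZ) = (RV² + RZ² - VZ²) / (2·RV·RZ)
  ∠VRZ = 73.74°

Step 8: From ZR = 7, ZV = 24, RV = 25, by the inverse law of cosines:
  cos(∠RZV) = (ZR² + ZV² - RV²) / (2·ZR·ZV)
  ∠RZV = 90°

Step 9: From XR = 13, XV = 14, RV = 25, by the inverse law of cosines:
  cos(∠RXV) = (XR² + XV² - RV²) / (2·XR·XV)
  ∠RXV = 135.58°

Step 10: From VA = 21.75, VR = 25, AR = 5, by the inverse law of cosines:
  cos(∠AVR) = (VA² + VR² - AR²) / (2·VA·VR)
  ∠AVR = 9.35°

Step 11: From VQ = 7, VY = √39, QY = 5, by the inverse law of cosines:
  cos(∠QVY) = (VQ² + VY² - QY²) / (2·VQ·VY)
  ∠QVY = 43.9°

Step 12: From RQ = 29.14, RV = 25, QV = 7, by the inverse law of cosines:
  cos(∠QRV) = (RQ² + RV² - QV²) / (2·RQ·RV)
  ∠QRV = 12.01°

Step 13: From QR = 29.14, QV = 7, RV = 25, by the inverse law of cosines:
  cos(∠RQV) = (QR² + QV² - RV²) / (2·QR·QV)
  ∠RQV = 47.99°

Step 14: From AR = 5, AV = 21.75, RV = 25, by the inverse law of cosines:
  cos(∠RAV) = (AR² + AV² - RV²) / (2·AR·AV)
  ∠RAV = 125.65°

Step 15: From YQ = 5, YV = √39, QV = 7, by the inverse law of cosines:
  cos(∠QYV) = (YQ² + YV² - QV²) / (2·YQ·YV)
  ∠QYV = 76.1°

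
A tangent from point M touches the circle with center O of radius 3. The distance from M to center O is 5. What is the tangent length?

Let T be the point of tangency. Then OT ⊥ MT (radius ⊥ tangent).
In right triangle OTM: OM² = OT² + MT²
5² = 3² + MT²
MT² = 16, MT = 4

4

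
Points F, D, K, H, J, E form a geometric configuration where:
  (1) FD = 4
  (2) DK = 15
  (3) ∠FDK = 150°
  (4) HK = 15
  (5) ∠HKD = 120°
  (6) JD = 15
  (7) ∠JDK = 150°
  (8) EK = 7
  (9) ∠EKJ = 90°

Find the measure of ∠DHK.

Step 1: By the law of cosines on triangle HKD: HD² = 15² + 15² − 2·15·15·cos(120°) = 675, so HD = 15·√3.
Step 2: By the inverse law of cosines on triangle DHK: cos(∠DHK) = ((15·√3)² + 15² − 15²) / (2·15·√3·15) = 675/779.42 = 0.866, so ∠DHK = 30°.

Therefore, the measure of angle ∠DHK = 30°.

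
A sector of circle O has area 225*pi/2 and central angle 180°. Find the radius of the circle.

Sector area A = πr² × θ/360, so r² = 360A / (πθ).
r² = 360 × 225*pi/2 / (π × 180)
r² = 225
r = 15

15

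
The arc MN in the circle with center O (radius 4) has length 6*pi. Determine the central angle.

The full circumference is 2πr = 8*pi.
The arc is 6*pi / 8*pi = 3/4 of the full circle.
So the central angle = 3/4 × 360° = 270°.

270°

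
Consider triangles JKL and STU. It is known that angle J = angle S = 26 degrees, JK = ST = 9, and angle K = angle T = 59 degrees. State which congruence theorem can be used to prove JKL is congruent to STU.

The given information provides:
angle J = angle S = 26 degrees, JK = ST = 9, and angle K = angle T = 59 degrees
This matches the ASA congruence theorem.
Two pairs of corresponding angles and the included side are equal (Angle-Side-Angle).

ASA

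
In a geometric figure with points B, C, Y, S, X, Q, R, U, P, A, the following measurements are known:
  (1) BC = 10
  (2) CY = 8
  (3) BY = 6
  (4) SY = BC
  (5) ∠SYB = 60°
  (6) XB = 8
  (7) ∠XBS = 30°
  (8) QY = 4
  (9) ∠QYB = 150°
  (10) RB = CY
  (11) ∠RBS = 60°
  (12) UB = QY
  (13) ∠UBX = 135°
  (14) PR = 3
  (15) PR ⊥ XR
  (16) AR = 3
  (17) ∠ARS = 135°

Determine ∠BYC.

Step 1: By the inverse law of cosines on triangle BYC: cos(∠BYC) = (6² + 8² − 10²) / (2·6·8) = 0/96 = 0, so ∠BYC = 90°.

Therefore, the measure of angle ∠BYC = 90°.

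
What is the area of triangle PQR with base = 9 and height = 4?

A triangle's area is half the area of a rectangle with the same base and height.
Area = (1/2) * 9 * 4 = 18.

18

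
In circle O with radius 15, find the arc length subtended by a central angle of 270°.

Arc length = 2πr × θ/360
= 2π × 15 × 3/4
= 45*pi/2

45*pi/2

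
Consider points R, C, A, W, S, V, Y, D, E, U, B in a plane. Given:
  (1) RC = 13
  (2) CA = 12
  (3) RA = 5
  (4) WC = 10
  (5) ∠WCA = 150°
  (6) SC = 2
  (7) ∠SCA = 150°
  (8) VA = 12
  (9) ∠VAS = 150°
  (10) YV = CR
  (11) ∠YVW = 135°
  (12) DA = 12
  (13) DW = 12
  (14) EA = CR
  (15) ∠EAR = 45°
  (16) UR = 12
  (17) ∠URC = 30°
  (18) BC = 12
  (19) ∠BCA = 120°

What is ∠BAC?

Step 1: By the law of cosines on triangle ACB: AB² = 12² + 12² − 2·12·12·cos(120°) = 432, so AB = 12·√3.
Step 2: By the inverse law of cosines on triangle BAC: cos(∠BAC) = ((12·√3)² + 12² − 12²) / (2·12·√3·12) = 432/498.83 = 0.866, so ∠BAC = 30°.

Therefore, the measure of angle ∠BAC = 30°.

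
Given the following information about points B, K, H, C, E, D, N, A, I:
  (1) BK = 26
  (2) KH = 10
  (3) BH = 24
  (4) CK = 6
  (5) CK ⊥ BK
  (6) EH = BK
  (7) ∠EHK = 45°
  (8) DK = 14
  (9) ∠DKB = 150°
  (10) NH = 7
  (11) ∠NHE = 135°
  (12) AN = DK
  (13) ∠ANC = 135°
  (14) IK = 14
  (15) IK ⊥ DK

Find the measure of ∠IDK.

Step 1: By the law of cosines on triangle DKI: DI² = 14² + 14² − 2·14·14·cos(90°) = 392, so DI = 14·√2.
Step 2: By the inverse law of cosines on triangle IDK: cos(∠IDK) = ((14·√2)² + 14² − 14²) / (2·14·√2·14) = 392/554.37 = 0.7071, so ∠IDK = 45°.

Therefore, the measure of angle ∠IDK = 45°.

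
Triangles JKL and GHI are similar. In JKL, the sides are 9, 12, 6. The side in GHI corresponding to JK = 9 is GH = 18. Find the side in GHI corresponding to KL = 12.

Since the triangles are similar, the ratio of corresponding sides is constant.
Scale factor k = GH / JK = 18 / 9 = 2
HI = k * KL = 2 * 12 = 24

24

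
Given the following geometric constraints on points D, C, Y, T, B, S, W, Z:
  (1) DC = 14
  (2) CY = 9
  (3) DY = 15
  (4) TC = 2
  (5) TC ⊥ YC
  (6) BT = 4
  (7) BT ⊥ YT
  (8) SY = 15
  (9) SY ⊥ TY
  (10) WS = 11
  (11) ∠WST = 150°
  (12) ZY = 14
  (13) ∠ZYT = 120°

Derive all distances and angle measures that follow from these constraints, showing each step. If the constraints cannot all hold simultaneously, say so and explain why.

The constraints are consistent.

Step 1: From YC = 9, CT = 2, and ∠YCT = 90°, by the law of cosines:
  YT² = YC² + CT² - 2·YC·CT·cos(90°) = 81 + 4 - 0 = 85
  YT = √85

Step 2: From DC = 14, DY = 15, CY = 9, by the inverse law of cosines:
  cos(∠CDY) = (DC² + DY² - CY²) / (2·DC·DY)
  ∠CDY = 35.95°

Step 3: From CD = 14, CY = 9, DY = 15, by the inverse law of cosines:
  cos(∠DCY) = (CD² + CY² - DY²) / (2·CD·CY)
  ∠DCY = 78.09°

Step 4: From YC = 9, YD = 15, CD = 14, by the inverse law of cosines:
  cos(∠CYD) = (YC² + YD² - CD²) / (2·YC·YD)
  ∠CYD = 65.96°

Step 5: From YT = √85, TB = 4, and ∠YTB = 90°, by the law of cosines:
  YB² = YT² + TB² - 2·YT·TB·cos(90°) = 85 + 16 - 0 = 101
  YB = √101

Step 6: From TY = √85, YS = 15, and ∠TYS = 90°, by the law of cosines:
  TS² = TY² + YS² - 2·TY·YS·cos(90°) = 85 + 225 - 0 = 310
  TS ≈ 17.61

Step 7: From TY = √85, YZ = 14, and ∠TYZ = 120°, by the law of cosines:
  TZ² = TY² + YZ² - 2·TY·YZ·cos(120°) = 85 + 196 + 129.1 = 410.1
  TZ ≈ 20.25

Step 8: From YC = 9, YT = √85, CT = 2, by the inverse law of cosines:
  cos(∠CYT) = (YC² + YT² - CT²) / (2·YC·YT)
  ∠CYT = 12.53°

Step 9: From TC = 2, TY = √85, CY = 9, by the inverse law of cosines:
  cos(∠CTY) = (TC² + TY² - CY²) / (2·TC·TY)
  ∠CTY = 77.47°

Step 10: From TS = 17.61, SW = 11, and ∠TSW = 150°, by the law of cosines:
  TW² = TS² + SW² - 2·TS·SW·cos(150°) = 310 + 121 + 335.5 = 766.5
  TW ≈ 27.68

Step 11: From YB = √101, YT = √85, BT = 4, by the inverse law of cosines:
  cos(∠BYT) = (YB² + YT² - BT²) / (2·YB·YT)
  ∠BYT = 23.45°

Step 12: From TS = 17.61, TY = √85, SY = 15, by the inverse law of cosines:
  cos(∠STY) = (TS² + TY² - SY²) / (2·TS·TY)
  ∠STY = 58.42°

Step 13: From TY = √85, TZ = 20.25, YZ = 14, by the inverse law of cosines:
  cos(∠YTZ) = (TY² + TZ² - YZ²) / (2·TY·TZ)
  ∠YTZ = 36.78°

Step 14: From BT = 4, BY = √101, TY = √85, by the inverse law of cosines:
  cos(∠TBY) = (BT² + BY² - TY²) / (2·BT·BY)
  ∠TBY = 66.55°

Step 15: From ST = 17.61, SY = 15, TY = √85, by the inverse law of cosines:
  cos(∠TSY) = (ST² + SY² - TY²) / (2·ST·SY)
  ∠TSY = 31.58°

Step 16: From ZT = 20.25, ZY = 14, TY = √85, by the inverse law of cosines:
  cos(∠TZY) = (ZT² + ZY² - TY²) / (2·ZT·ZY)
  ∠TZY = 23.22°

Step 17: From TS = 17.61, TW = 27.68, SW = 11, by the inverse law of cosines:
  cos(∠STW) = (TS² + TW² - SW²) / (2·TS·TW)
  ∠STW = 11.46°

Step 18: From WS = 11, WT = 27.68, ST = 17.61, by the inverse law of cosines:
  cos(∠SWT) = (WS² + WT² - ST²) / (2·WS·WT)
  ∠SWT = 18.54°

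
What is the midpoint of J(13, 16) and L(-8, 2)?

M = ((x₁ + x₂)/2, (y₁ + y₂)/2)
= ((13 + -8)/2, (16 + 2)/2)
= (5/2, 18/2) = (5/2, 9)

(5/2, 9)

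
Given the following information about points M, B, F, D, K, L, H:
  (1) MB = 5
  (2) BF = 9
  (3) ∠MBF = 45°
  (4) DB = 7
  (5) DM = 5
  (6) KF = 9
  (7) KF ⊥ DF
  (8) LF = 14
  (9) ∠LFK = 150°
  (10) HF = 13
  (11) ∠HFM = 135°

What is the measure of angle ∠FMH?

Step 1: By the law of cosines on triangle MBF: MF² = 5² + 9² − 2·5·9·cos(45°) = 42.36, so MF ≈ 6.51.
Step 2: By the law of cosines on triangle MFH: MH² = 6.51² + 13² − 2·6.51·13·cos(135°) = 331.02, so MH ≈ 18.19.
Step 3: By the inverse law of cosines on triangle FMH: cos(∠FMH) = (6.51² + 18.19² − 13²) / (2·6.51·18.19) = 204.38/236.83 = 0.863, so ∠FMH = 30.35°.

Therefore, the measure of angle ∠FMH = 30.35°.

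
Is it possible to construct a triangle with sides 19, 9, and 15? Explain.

For three segments to close into a triangle, no single side can be as long as the other two combined.
The longest side is 19, and 9 + 15 = 24 > 19.
A triangle can be formed.

Yes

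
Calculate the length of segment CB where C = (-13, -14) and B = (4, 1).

d = sqrt((17)^2 + (15)^2) = sqrt(514)

sqrt(514)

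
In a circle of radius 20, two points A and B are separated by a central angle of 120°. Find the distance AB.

Chord = 2(20) sin(60°) = 20*sqrt(3)

20*sqrt(3)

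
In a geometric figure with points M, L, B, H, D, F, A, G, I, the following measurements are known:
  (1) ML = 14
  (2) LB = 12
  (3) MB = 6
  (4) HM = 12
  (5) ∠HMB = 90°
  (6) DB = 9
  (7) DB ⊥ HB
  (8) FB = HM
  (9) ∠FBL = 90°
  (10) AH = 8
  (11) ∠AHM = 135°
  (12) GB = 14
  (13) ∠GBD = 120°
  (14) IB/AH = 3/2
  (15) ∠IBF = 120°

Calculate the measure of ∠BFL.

From the given relations: FB = HM = 12.
Step 1: By the law of cosines on triangle FBL: FL² = 12² + 12² − 2·12·12·cos(90°) = 288, so FL = 12·√2.
Step 2: By the inverse law of cosines on triangle BFL: cos(∠BFL) = (12² + (12·√2)² − 12²) / (2·12·12·√2) = 288/407.29 = 0.7071, so ∠BFL = 45°.

Therefore, the measure of angle ∠BFL = 45°.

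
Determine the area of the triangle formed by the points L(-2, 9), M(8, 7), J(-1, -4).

The Shoelace formula computes the area from vertex coordinates by summing cross products.
For vertices (-2,9), (8,7), (-1,-4):
Signed sum = -2*7 - 8*9 + 8*-4 - -1*7 + -1*9 - -2*-4
= -86 + -25 + -17 = -128
Area = (1/2)|-128| = 64.

64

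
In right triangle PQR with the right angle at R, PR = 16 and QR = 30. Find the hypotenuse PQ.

PQ = sqrt(16^2 + 30^2) = sqrt(1156) = 34

34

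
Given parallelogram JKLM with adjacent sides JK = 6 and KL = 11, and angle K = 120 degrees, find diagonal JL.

Using the law of cosines:
d^2 = 6^2 + 11^2 - 2(6)(11)cos(120 degrees)
d^2 = 36 + 121 - 132*-1/2
d^2 = 223
d = sqrt(223)

sqrt(223)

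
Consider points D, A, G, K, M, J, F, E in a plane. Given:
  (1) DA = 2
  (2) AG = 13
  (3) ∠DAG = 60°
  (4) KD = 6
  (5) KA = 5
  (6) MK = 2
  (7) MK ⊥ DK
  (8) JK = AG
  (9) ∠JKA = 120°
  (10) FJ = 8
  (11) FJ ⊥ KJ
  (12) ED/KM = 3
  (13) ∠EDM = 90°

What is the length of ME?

From the given relations: ED = 3·KM = 3·2 = 6.
Step 1: By the law of cosines on triangle DKM: DM² = 6² + 2² − 2·6·2·cos(90°) = 40, so DM = 2·√10.
Step 2: By the law of cosines on triangle MDE: ME² = (2·√10)² + 6² − 2·2·√10·6·cos(90°) = 76, so ME = 2·√19.

Therefore, the length of ME = 2·√19.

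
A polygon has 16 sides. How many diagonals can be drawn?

Total line segments between 16 vertices = C(16,2) = 120.
Subtract the 16 sides: 120 - 16 = 104 diagonals.

104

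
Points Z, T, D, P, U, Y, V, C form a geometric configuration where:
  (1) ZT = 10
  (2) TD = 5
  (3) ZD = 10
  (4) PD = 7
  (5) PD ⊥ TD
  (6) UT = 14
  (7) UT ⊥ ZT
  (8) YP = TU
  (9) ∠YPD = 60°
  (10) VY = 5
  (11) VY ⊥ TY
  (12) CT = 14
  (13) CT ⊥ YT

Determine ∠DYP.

From the given relations: YP = TU = 14.
Step 1: By the law of cosines on triangle YPD: YD² = 14² + 7² − 2·14·7·cos(60°) = 147, so YD = 7·√3.
Step 2: By the inverse law of cosines on triangle DYP: cos(∠DYP) = ((7·√3)² + 14² − 7²) / (2·7·√3·14) = 294/339.48 = 0.866, so ∠DYP = 30°.

Therefore, the measure of angle ∠DYP = 30°.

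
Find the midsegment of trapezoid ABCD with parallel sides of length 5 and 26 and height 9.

The midsegment of a trapezoid = (base1 + base2) / 2
midsegment = (5 + 26) / 2
midsegment = 31 / 2
midsegment = 31/2

31/2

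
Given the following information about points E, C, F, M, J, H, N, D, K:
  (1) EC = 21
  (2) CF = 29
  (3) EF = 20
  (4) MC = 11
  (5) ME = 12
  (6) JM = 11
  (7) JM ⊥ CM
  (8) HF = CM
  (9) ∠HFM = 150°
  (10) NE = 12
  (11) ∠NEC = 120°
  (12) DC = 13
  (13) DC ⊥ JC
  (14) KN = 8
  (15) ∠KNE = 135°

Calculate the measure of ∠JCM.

Step 1: By the law of cosines on triangle CMJ: CJ² = 11² + 11² − 2·11·11·cos(90°) = 242, so CJ = 11·√2.
Step 2: By the inverse law of cosines on triangle JCM: cos(∠JCM) = ((11·√2)² + 11² − 11²) / (2·11·√2·11) = 242/342.24 = 0.7071, so ∠JCM = 45°.

Therefore, the measure of angle ∠JCM = 45°.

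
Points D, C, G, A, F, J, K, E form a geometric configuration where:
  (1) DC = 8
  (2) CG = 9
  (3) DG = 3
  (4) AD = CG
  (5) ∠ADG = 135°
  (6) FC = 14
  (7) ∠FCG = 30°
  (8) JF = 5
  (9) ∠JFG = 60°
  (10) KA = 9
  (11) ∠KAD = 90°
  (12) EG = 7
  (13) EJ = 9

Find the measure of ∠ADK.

From the given relations: AD = CG = 9.
Step 1: By the law of cosines on triangle DAK: DK² = 9² + 9² − 2·9·9·cos(90°) = 162, so DK = 9·√2.
Step 2: By the inverse law of cosines on triangle ADK: cos(∠ADK) = (9² + (9·√2)² − 9²) / (2·9·9·√2) = 162/229.1 = 0.7071, so ∠ADK = 45°.

Therefore, the measure of angle ∠ADK = 45°.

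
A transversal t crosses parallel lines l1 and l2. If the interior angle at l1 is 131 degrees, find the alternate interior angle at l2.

Alternate interior angles lie on opposite sides of the transversal, between the parallel lines.
By the alternate interior angle theorem, they are equal: 131 degrees.

131 degrees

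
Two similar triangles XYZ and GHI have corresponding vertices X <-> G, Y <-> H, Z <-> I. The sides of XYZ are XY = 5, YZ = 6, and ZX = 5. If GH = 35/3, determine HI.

k = 35/3/5 = 7/3. HI = 7/3 * 6 = 14.

14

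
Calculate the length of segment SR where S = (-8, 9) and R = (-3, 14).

The horizontal distance is |-3 - -8| = 5 and the vertical distance is |14 - 9| = 5.
By the Pythagorean theorem, d = sqrt(5^2 + 5^2) = sqrt(50) = 5*sqrt(2).

5*sqrt(2)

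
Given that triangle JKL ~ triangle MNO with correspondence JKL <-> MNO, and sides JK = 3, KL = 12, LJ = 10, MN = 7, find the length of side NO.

k = 7/3 = 7/3. NO = 7/3 * 12 = 28.

28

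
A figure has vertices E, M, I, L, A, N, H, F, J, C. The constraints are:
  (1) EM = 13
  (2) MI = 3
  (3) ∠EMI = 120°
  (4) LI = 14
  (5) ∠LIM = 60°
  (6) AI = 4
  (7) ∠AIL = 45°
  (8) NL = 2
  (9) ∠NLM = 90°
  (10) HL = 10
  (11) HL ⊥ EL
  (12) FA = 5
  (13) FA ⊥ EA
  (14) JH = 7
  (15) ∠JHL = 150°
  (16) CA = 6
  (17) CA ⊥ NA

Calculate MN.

Step 1: By the law of cosines on triangle LIM: LM² = 14² + 3² − 2·14·3·cos(60°) = 163, so LM = √163.
Step 2: By the law of cosines on triangle MLN: MN² = √163² + 2² − 2·√163·2·cos(90°) = 167, so MN = √167.

Therefore, the length of MN = √167.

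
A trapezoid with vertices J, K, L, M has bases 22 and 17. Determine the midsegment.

midsegment = (22 + 17) / 2 = 39 / 2 = 39/2

39/2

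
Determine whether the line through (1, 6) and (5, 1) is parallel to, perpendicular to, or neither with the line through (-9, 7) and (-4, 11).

Slope of line 1: m1 = (1 - 6)/(5 - 1) = -5/4 = -5/4
Slope of line 2: m2 = (11 - 7)/(-4 - -9) = 4/5 = 4/5
Two lines are perpendicular when the product of their slopes is -1 (negative reciprocals).
m1 * m2 = (-5/4) * (4/5) = -1, confirming perpendicularity.

Perpendicular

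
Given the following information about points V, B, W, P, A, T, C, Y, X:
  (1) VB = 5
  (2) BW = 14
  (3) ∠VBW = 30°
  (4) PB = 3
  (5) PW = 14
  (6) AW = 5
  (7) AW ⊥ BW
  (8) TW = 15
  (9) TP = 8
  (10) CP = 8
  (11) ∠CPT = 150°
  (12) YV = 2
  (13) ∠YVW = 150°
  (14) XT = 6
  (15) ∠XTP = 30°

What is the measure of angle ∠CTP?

Step 1: By the law of cosines on triangle TPC: TC² = 8² + 8² − 2·8·8·cos(150°) = 238.85, so TC ≈ 15.45.
Step 2: By the inverse law of cosines on triangle CTP: cos(∠CTP) = (15.45² + 8² − 8²) / (2·15.45·8) = 238.85/247.28 = 0.9659, so ∠CTP = 15°.

Therefore, the measure of angle ∠CTP = 15°.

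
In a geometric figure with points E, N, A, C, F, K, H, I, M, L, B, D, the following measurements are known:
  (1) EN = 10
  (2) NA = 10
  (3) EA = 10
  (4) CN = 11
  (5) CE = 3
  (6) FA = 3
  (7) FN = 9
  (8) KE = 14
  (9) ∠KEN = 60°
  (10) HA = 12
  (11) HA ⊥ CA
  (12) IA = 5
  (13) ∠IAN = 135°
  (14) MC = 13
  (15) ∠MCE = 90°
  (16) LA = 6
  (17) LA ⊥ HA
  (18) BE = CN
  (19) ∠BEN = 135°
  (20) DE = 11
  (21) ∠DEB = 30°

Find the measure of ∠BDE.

From the given relations: BE = CN = 11.
Step 1: By the law of cosines on triangle DEB: DB² = 11² + 11² − 2·11·11·cos(30°) = 32.42, so DB ≈ 5.69.
Step 2: By the inverse law of cosines on triangle BDE: cos(∠BDE) = (5.69² + 11² − 11²) / (2·5.69·11) = 32.42/125.27 = 0.2588, so ∠BDE = 75°.

Therefore, the measure of angle ∠BDE = 75°.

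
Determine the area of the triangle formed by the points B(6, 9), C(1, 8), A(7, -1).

Using the Shoelace formula for a triangle:
Area = (1/2)|x0(y1 - y2) + x1(y2 - y0) + x2(y0 - y1)|
Area = (1/2)|6(8 - -1) + 1(-1 - 9) + 7(9 - 8)|
Area = (1/2)|54 + -10 + 7|
Area = (1/2)|51|
Area = (1/2)(51)
Area = 51/2

51/2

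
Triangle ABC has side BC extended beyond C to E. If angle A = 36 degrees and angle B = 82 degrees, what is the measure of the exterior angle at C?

By the exterior angle theorem, an exterior angle of a triangle equals the sum of the two remote interior angles.
Exterior angle = angle A + angle B
Exterior angle = 36 + 82 = 118 degrees

118 degrees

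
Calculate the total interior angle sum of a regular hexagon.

The sum of interior angles of an n-sided polygon is (n - 2) * 180.
For n = 6: (6 - 2) * 180 = 4 * 180 = 720 degrees.

720 degrees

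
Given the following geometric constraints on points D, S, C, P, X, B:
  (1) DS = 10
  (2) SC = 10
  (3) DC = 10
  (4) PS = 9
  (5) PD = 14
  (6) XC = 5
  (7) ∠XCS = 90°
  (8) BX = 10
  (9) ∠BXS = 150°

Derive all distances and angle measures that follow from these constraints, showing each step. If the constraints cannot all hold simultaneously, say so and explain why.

The constraints are consistent.

Step 1: From SC = 10, CX = 5, and ∠SCX = 90°, by the law of cosines:
  SX² = SC² + CX² - 2·SC·CX·cos(90°) = 100 + 25 - 0 = 125
  SX = 5·√5

Step 2: From DC = 10, DS = 10, CS = 10, by the inverse law of cosines:
  cos(∠CDS) = (DC² + DS² - CS²) / (2·DC·DS)
  ∠CDS = 60°

Step 3: From DP = 14, DS = 10, PS = 9, by the inverse law of cosines:
  cos(∠PDS) = (DP² + DS² - PS²) / (2·DP·DS)
  ∠PDS = 39.84°

Step 4: From SC = 10, SD = 10, CD = 10, by the inverse law of cosines:
  cos(∠CSD) = (SC² + SD² - CD²) / (2·SC·SD)
  ∠CSD = 60°

Step 5: From SD = 10, SP = 9, DP = 14, by the inverse law of cosines:
  cos(∠DSP) = (SD² + SP² - DP²) / (2·SD·SP)
  ∠DSP = 94.78°

Step 6: From CD = 10, CS = 10, DS = 10, by the inverse law of cosines:
  cos(∠DCS) = (CD² + CS² - DS²) / (2·CD·CS)
  ∠DCS = 60°

Step 7: From PD = 14, PS = 9, DS = 10, by the inverse law of cosines:
  cos(∠DPS) = (PD² + PS² - DS²) / (2·PD·PS)
  ∠DPS = 45.38°

Step 8: From SX = 5·√5, XB = 10, and ∠SXB = 150°, by the law of cosines:
  SB² = SX² + XB² - 2·SX·XB·cos(150°) = 125 + 100 + 193.6 = 418.6
  SB ≈ 20.46

Step 9: From SC = 10, SX = 5·√5, CX = 5, by the inverse law of cosines:
  cos(∠CSX) = (SC² + SX² - CX²) / (2·SC·SX)
  ∠CSX = 26.57°

Step 10: From XC = 5, XS = 5·√5, CS = 10, by the inverse law of cosines:
  cos(∠CXS) = (XC² + XS² - CS²) / (2·XC·XS)
  ∠CXS = 63.43°

Step 11: From SB = 20.46, SX = 5·√5, BX = 10, by the inverse law of cosines:
  cos(∠BSX) = (SB² + SX² - BX²) / (2·SB·SX)
  ∠BSX = 14.14°

Step 12: From BS = 20.46, BX = 10, SX = 5·√5, by the inverse law of cosines:
  cos(∠SBX) = (BS² + BX² - SX²) / (2·BS·BX)
  ∠SBX = 15.86°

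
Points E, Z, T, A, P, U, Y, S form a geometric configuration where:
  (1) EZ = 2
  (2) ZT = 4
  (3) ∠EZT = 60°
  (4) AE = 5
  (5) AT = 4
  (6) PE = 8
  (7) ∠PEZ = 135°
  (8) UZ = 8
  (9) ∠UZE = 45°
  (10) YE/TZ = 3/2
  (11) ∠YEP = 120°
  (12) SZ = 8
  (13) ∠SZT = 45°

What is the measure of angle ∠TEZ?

Step 1: By the law of cosines on triangle EZT: ET² = 2² + 4² − 2·2·4·cos(60°) = 12, so ET = 2·√3.
Step 2: By the inverse law of cosines on triangle TEZ: cos(∠TEZ) = ((2·√3)² + 2² − 4²) / (2·2·√3·2) = 0/13.86 = 0, so ∠TEZ = 90°.

Therefore, the measure of angle ∠TEZ = 90°.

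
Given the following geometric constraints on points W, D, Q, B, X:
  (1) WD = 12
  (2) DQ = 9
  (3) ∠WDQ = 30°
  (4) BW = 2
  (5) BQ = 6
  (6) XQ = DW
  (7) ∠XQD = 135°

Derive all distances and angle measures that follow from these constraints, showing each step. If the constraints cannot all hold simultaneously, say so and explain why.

The constraints are consistent.

From the given relations:
  XQ = DW = 12

Step 1: From WD = 12, DQ = 9, and ∠WDQ = 30°, by the law of cosines:
  WQ² = WD² + DQ² - 2·WD·DQ·cos(30°) = 144 + 81 - 187.1 = 37.94
  WQ ≈ 6.16

Step 2: From DQ = 9, QX = 12, and ∠DQX = 135°, by the law of cosines:
  DX² = DQ² + QX² - 2·DQ·QX·cos(135°) = 81 + 144 + 152.7 = 377.7
  DX ≈ 19.44

Step 3: From WB = 2, WQ = 6.16, BQ = 6, by the inverse law of cosines:
  cos(∠BWQ) = (WB² + WQ² - BQ²) / (2·WB·WQ)
  ∠BWQ = 76.05°

Step 4: From WD = 12, WQ = 6.16, DQ = 9, by the inverse law of cosines:
  cos(∠DWQ) = (WD² + WQ² - DQ²) / (2·WD·WQ)
  ∠DWQ = 46.94°

Step 5: From DQ = 9, DX = 19.44, QX = 12, by the inverse law of cosines:
  cos(∠QDX) = (DQ² + DX² - QX²) / (2·DQ·DX)
  ∠QDX = 25.89°

Step 6: From QB = 6, QW = 6.16, BW = 2, by the inverse law of cosines:
  cos(∠BQW) = (QB² + QW² - BW²) / (2·QB·QW)
  ∠BQW = 18.88°

Step 7: From QD = 9, QW = 6.16, DW = 12, by the inverse law of cosines:
  cos(∠DQW) = (QD² + QW² - DW²) / (2·QD·QW)
  ∠DQW = 103.06°

Step 8: From BQ = 6, BW = 2, QW = 6.16, by the inverse law of cosines:
  cos(∠QBW) = (BQ² + BW² - QW²) / (2·BQ·BW)
  ∠QBW = 85.07°

Step 9: From XD = 19.44, XQ = 12, DQ = 9, by the inverse law of cosines:
  cos(∠DXQ) = (XD² + XQ² - DQ²) / (2·XD·XQ)
  ∠DXQ = 19.11°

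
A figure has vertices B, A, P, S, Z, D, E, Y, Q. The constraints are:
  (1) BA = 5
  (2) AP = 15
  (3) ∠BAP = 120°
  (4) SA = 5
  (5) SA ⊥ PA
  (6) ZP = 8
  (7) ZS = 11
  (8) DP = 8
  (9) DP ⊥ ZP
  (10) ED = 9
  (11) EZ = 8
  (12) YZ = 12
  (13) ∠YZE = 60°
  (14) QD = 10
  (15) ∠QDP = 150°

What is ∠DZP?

Step 1: By the law of cosines on triangle ZPD: ZD² = 8² + 8² − 2·8·8·cos(90°) = 128, so ZD = 8·√2.
Step 2: By the inverse law of cosines on triangle DZP: cos(∠DZP) = ((8·√2)² + 8² − 8²) / (2·8·√2·8) = 128/181.02 = 0.7071, so ∠DZP = 45°.

Therefore, the measure of angle ∠DZP = 45°.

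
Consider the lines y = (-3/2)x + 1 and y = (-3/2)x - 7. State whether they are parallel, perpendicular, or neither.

Slope of line 1: m1 = -3/2
Slope of line 2: m2 = -3/2
Since m1 = m2 = -3/2, the lines are parallel.

Parallel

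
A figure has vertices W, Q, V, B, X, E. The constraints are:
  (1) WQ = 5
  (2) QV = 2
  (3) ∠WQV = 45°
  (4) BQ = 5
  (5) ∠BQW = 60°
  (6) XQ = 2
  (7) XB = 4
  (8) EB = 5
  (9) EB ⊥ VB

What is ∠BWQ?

Step 1: By the law of cosines on triangle WQB: WB² = 5² + 5² − 2·5·5·cos(60°) = 25, so WB = 5.
Step 2: By the inverse law of cosines on triangle BWQ: cos(∠BWQ) = (5² + 5² − 5²) / (2·5·5) = 25/50 = 0.5, so ∠BWQ = 60°.

Therefore, the measure of angle ∠BWQ = 60°.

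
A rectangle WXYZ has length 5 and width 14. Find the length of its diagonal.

d = sqrt(5^2 + 14^2) = sqrt(221)

sqrt(221)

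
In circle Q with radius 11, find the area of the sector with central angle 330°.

The full circle has area πr² = π(11)² = 121*pi.
The sector covers 330° out of 360°, a fraction of 11/12.
Sector area = 121*pi × 11/12 = 1331*pi/12.

1331*pi/12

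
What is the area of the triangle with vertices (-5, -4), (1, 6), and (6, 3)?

Shoelace: Area = (1/2)|-5(6-3) + 1(3--4) + 6(-4-6)| = (1/2)(68) = 34

34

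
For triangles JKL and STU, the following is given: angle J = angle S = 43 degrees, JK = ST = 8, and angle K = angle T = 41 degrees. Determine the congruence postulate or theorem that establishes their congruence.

The given information provides:
angle J = angle S = 43 degrees, JK = ST = 8, and angle K = angle T = 41 degrees
This matches the ASA congruence theorem.
Two pairs of corresponding angles and the included side are equal (Angle-Side-Angle).

ASA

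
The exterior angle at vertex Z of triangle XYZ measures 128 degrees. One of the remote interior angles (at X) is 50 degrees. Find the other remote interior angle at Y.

angle Y = 128 - 50 = 78 degrees (exterior angle theorem).

78 degrees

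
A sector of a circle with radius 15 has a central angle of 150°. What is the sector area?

Sector area = πr² × θ/360
= π × 15² × 5/12
= π × 225 × 5/12
= 375*pi/4

375*pi/4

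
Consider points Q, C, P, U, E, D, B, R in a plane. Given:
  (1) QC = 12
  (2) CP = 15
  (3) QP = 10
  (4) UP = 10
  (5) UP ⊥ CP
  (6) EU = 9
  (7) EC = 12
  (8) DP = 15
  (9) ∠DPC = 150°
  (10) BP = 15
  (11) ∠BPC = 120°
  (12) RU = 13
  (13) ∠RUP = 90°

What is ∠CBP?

Step 1: By the law of cosines on triangle BPC: BC² = 15² + 15² − 2·15·15·cos(120°) = 675, so BC = 15·√3.
Step 2: By the inverse law of cosines on triangle CBP: cos(∠CBP) = ((15·√3)² + 15² − 15²) / (2·15·√3·15) = 675/779.42 = 0.866, so ∠CBP = 30°.

Therefore, the measure of angle ∠CBP = 30°.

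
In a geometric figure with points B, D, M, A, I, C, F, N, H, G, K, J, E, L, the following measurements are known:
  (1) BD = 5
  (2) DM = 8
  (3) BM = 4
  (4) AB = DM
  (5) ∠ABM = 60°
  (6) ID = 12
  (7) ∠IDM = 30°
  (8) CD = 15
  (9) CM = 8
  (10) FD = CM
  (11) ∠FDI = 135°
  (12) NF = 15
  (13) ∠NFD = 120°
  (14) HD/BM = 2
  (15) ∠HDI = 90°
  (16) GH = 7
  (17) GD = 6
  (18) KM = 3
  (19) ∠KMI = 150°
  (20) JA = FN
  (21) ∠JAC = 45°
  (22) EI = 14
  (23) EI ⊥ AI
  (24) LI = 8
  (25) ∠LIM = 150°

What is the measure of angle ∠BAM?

From the given relations: AB = DM = 8.
Step 1: By the law of cosines on triangle ABM: AM² = 8² + 4² − 2·8·4·cos(60°) = 48, so AM = 4·√3.
Step 2: By the inverse law of cosines on triangle BAM: cos(∠BAM) = (8² + (4·√3)² − 4²) / (2·8·4·√3) = 96/110.85 = 0.866, so ∠BAM = 30°.

Therefore, the measure of angle ∠BAM = 30°.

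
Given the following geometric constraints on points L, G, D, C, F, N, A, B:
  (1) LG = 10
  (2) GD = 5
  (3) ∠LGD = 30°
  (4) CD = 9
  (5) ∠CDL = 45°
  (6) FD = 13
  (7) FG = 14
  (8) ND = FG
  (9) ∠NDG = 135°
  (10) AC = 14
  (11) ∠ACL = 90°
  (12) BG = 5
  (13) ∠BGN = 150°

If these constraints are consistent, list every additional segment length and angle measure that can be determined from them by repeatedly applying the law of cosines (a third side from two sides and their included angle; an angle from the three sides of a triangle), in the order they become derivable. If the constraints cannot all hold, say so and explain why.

The constraints are consistent. Derivable facts, in order:
After 1 step:
- GN ≈ 17.89
- LD ≈ 6.2
- ∠DFG = 20.92°
- ∠DGF = 68.2°
- ∠FDG = 90.88°
After 2 steps:
- LC ≈ 6.37
- NB ≈ 22.36
- ∠DGN = 33.6°
- ∠DLG = 23.79°
- ∠DNG = 11.4°
- ∠GDL = 126.21°
After 3 steps:
- LA ≈ 15.38
- ∠BNG = 6.42°
- ∠CLD = 91.51°
- ∠DCL = 43.49°
- ∠GBN = 23.58°
After 4 steps:
- ∠ALC = 65.55°
- ∠CAL = 24.45°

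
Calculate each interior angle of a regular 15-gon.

Each interior angle of a regular n-gon is (n - 2) * 180 / n.
For n = 15: (15 - 2) * 180 / 15 = 2340/15 = 156 degrees.

156 degrees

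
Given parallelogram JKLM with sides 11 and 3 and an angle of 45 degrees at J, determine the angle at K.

Opposite sides of a parallelogram are parallel, so consecutive angles form co-interior angles on a transversal.
Co-interior angles sum to 180°, giving angle K = 180 - 45 = 135 degrees.

135 degrees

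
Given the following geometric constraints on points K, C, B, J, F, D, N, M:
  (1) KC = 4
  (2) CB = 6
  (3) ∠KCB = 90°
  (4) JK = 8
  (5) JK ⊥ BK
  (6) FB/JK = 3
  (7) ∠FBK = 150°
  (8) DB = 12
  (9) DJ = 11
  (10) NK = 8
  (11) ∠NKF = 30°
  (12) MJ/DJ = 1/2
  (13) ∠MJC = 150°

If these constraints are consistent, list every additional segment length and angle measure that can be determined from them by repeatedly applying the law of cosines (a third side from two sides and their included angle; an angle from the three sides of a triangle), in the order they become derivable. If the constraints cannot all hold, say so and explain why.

The constraints are consistent. Derivable facts, in order:
After 1 step:
- KB = 2·√13
After 2 steps:
- BJ = 2·√29
- KF ≈ 30.46
- ∠BKC = 56.31°
- ∠CBK = 33.69°
After 3 steps:
- FN ≈ 23.87
- ∠BDJ = 55.64°
- ∠BFK = 6.8°
- ∠BJD = 66.89°
- ∠BJK = 42.03°
- ∠BKF = 23.2°
- ∠DBJ = 57.47°
- ∠JBK = 47.97°
After 4 steps:
- ∠FNK = 140.35°
- ∠KFN = 9.65°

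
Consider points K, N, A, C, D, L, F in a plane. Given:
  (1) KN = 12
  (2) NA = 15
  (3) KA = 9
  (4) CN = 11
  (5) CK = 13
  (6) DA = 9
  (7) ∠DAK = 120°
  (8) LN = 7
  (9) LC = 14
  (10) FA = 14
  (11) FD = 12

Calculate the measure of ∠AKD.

Step 1: By the law of cosines on triangle KAD: KD² = 9² + 9² − 2·9·9·cos(120°) = 243, so KD = 9·√3.
Step 2: By the inverse law of cosines on triangle AKD: cos(∠AKD) = (9² + (9·√3)² − 9²) / (2·9·9·√3) = 243/280.59 = 0.866, so ∠AKD = 30°.

Therefore, the measure of angle ∠AKD = 30°.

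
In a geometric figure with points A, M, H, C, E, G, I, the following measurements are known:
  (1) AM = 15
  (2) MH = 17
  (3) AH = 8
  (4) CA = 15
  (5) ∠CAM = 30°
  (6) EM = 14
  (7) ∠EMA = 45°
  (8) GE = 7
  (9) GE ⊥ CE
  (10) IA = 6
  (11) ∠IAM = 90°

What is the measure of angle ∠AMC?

Step 1: By the law of cosines on triangle MAC: MC² = 15² + 15² − 2·15·15·cos(30°) = 60.29, so MC ≈ 7.76.
Step 2: By the inverse law of cosines on triangle AMC: cos(∠AMC) = (15² + 7.76² − 15²) / (2·15·7.76) = 60.29/232.94 = 0.2588, so ∠AMC = 75°.

Therefore, the measure of angle ∠AMC = 75°.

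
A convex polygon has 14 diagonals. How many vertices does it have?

Using d = n(n - 3)/2, we solve 14 = n(n - 3)/2.
So n(n - 3) = 28.
Testing n = 7: 7 * 4 = 28 = 28. Correct.
The polygon has 7 sides.

7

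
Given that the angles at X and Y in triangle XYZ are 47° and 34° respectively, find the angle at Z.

Let angle Z = x. Then 47 + 34 + x = 180.
x = 180 - 81 = 99 degrees.

99 degrees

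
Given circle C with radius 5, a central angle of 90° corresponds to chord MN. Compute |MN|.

Drop a perpendicular from the center to the chord, bisecting both the chord and the central angle.
Each half-chord = r sin(θ/2) = 5 sin(45°).
The full chord = 2 × 5 × sin(45°) = 5*sqrt(2).

5*sqrt(2)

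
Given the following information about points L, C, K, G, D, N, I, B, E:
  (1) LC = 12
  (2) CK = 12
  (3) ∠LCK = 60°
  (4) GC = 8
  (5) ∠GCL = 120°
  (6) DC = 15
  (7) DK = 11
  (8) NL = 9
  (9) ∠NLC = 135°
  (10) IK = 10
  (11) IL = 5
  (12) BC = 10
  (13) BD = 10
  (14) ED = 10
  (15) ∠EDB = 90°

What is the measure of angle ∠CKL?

Step 1: By the law of cosines on triangle KCL: KL² = 12² + 12² − 2·12·12·cos(60°) = 144, so KL = 12.
Step 2: By the inverse law of cosines on triangle CKL: cos(∠CKL) = (12² + 12² − 12²) / (2·12·12) = 144/288 = 0.5, so ∠CKL = 60°.

Therefore, the measure of angle ∠CKL = 60°.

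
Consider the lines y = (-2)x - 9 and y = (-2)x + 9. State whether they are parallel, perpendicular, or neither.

Slope of line 1: m1 = -2
Slope of line 2: m2 = -2
Two lines are parallel if and only if they have equal slopes (or both are vertical).
Here m1 = m2 = -2, confirming the lines are parallel.

Parallel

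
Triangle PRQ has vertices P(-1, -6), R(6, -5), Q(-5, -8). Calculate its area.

Shoelace: Area = (1/2)|-1(-5--8) + 6(-8--6) + -5(-6--5)| = (1/2)(10) = 5

5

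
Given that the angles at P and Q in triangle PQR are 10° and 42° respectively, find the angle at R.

angle R = 180 - 10 - 42 = 128 degrees.

128 degrees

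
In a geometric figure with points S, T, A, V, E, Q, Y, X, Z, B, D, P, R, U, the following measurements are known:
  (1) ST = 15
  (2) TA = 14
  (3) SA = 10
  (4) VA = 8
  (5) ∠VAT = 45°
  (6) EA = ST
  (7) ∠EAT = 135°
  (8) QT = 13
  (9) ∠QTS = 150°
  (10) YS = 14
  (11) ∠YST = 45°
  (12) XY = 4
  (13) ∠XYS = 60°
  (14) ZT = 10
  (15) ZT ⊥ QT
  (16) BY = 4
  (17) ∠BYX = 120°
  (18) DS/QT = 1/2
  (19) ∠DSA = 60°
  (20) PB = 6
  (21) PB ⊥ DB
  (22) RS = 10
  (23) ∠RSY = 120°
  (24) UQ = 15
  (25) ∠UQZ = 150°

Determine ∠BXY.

Step 1: By the law of cosines on triangle XYB: XB² = 4² + 4² − 2·4·4·cos(120°) = 48, so XB = 4·√3.
Step 2: By the inverse law of cosines on triangle BXY: cos(∠BXY) = ((4·√3)² + 4² − 4²) / (2·4·√3·4) = 48/55.43 = 0.866, so ∠BXY = 30°.

Therefore, the measure of angle ∠BXY = 30°.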